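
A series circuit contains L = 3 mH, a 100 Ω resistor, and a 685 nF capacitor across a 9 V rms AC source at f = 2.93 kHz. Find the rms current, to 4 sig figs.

87.50 mA

ω = 2πf = 18410 rad/s
X_L = ωL = 55.23 Ω
X_C = 1/(ωC) = 79.30 Ω
Net reactance X = X_L − X_C = -24.07 Ω
Z = 100.0 − j24.07 Ω
|Z| = √(100.0² + 24.07²) = 102.9 Ω
I = V/|Z| = 9/102.9 = 87.50 mA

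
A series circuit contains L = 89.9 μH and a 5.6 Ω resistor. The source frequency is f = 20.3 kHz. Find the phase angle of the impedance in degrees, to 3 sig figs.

64.0°

ω = 2πf = 127500 rad/s
X_L = ωL = 11.5 Ω
Z = 5.60 + j11.5 Ω
|Z| = √(5.60² + 11.5²) = 12.8 Ω
∠Z = arctan(11.5/5.60) = 64.0°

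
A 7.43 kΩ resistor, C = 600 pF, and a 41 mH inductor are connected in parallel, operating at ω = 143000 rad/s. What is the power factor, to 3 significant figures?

X_L = ωL = 5860 Ω
X_C = 1/(ωC) = 11700 Ω
Parallel: admittances add. Y = 1/R + 1/(jωL) + jωC
Y = (0.000135 − j8.48e-05) S
|Y| = 0.000159 S → |Z| = 1/|Y| = 6290 Ω, ∠Z = −∠Y = 32.2°
cos φ = cos(32.2°) = 0.846

0.846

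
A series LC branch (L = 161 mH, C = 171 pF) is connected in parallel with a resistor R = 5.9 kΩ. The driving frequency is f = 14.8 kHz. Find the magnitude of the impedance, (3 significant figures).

ω = 2πf = 92990 rad/s
X_L = ωL = 15000 Ω
X_C = 1/(ωC) = 62900 Ω
Branch 1: Z₁ = R = 5900 Ω
Branch 2 (series LC): Z₂ = j(X_L − X_C) = −j47900 Ω
Parallel: Z = Z₁Z₂/(Z₁+Z₂), |Z| = 5860 Ω, ∠Z = -7.02°

5860 Ω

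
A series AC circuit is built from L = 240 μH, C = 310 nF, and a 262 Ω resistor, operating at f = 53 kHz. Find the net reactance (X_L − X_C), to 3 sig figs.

70.2 Ω

ω = 2πf = 333000 rad/s
X_L = ωL = 79.9 Ω
X_C = 1/(ωC) = 9.69 Ω
X = 79.9 − 9.69 = 70.2 Ω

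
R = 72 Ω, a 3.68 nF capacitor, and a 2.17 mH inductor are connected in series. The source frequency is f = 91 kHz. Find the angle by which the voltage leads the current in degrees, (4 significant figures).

ω = 2πf = 571800 rad/s
X_L = ωL = 1241 Ω
X_C = 1/(ωC) = 475.3 Ω
Net reactance X = X_L − X_C = 765.5 Ω
Z = 72.00 + j765.5 Ω
|Z| = √(72.00² + 765.5²) = 768.9 Ω
∠Z = arctan(765.5/72.00) = 84.63°

84.63°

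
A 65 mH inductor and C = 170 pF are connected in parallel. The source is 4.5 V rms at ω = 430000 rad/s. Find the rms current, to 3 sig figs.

168 μA

X_L = ωL = 28000 Ω
X_C = 1/(ωC) = 13700 Ω
Parallel: admittances add. Y = 1/(jωL) + jωC
Y = (0 + j3.73e-05) S
|Y| = 3.73e-05 S → |Z| = 1/|Y| = 26800 Ω, ∠Z = −∠Y = -90.0°
I = V/|Z| = 4.5/26800 = 168 μA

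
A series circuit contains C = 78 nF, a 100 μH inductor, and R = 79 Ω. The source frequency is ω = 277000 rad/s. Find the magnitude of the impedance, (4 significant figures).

81.16 Ω

X_L = ωL = 27.70 Ω
X_C = 1/(ωC) = 46.28 Ω
Net reactance X = X_L − X_C = -18.58 Ω
Z = 79.00 − j18.58 Ω
|Z| = √(79.00² + 18.58²) = 81.16 Ω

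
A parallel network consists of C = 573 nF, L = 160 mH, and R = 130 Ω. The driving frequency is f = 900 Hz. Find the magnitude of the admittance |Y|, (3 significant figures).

7.98 mS

ω = 2πf = 5655 rad/s
X_L = ωL = 905 Ω
X_C = 1/(ωC) = 309 Ω
Parallel: admittances add. Y = 1/R + 1/(jωL) + jωC
Y = (0.00769 + j0.00213) S
|Y| = 0.00798 S → |Z| = 1/|Y| = 125 Ω, ∠Z = −∠Y = -15.5°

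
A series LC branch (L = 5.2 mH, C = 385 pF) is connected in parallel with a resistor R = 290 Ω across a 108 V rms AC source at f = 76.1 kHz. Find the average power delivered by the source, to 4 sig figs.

ω = 2πf = 478200 rad/s
X_L = ωL = 2486 Ω
X_C = 1/(ωC) = 5432 Ω
Branch 1: Z₁ = R = 290.0 Ω
Branch 2 (series LC): Z₂ = j(X_L − X_C) = −j2946 Ω
Parallel: Z = Z₁Z₂/(Z₁+Z₂), |Z| = 288.6 Ω, ∠Z = -5.622°
I = V/|Z| = 374.2 mA
P = VI cos φ = 108 × 0.3742 × cos(-5.622°) = 40.22 W

40.22 W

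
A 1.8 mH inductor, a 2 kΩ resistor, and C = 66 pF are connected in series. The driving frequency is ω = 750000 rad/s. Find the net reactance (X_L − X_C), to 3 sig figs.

-18900 Ω

X_L = ωL = 1350 Ω
X_C = 1/(ωC) = 20200 Ω
X = 1350 − 20200 = -18900 Ω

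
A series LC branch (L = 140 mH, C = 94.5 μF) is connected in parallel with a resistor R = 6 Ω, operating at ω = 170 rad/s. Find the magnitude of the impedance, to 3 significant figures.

X_L = ωL = 23.8 Ω
X_C = 1/(ωC) = 62.2 Ω
Branch 1: Z₁ = R = 6.00 Ω
Branch 2 (series LC): Z₂ = j(X_L − X_C) = −j38.4 Ω
Parallel: Z = Z₁Z₂/(Z₁+Z₂), |Z| = 5.93 Ω, ∠Z = -8.87°

5.93 Ω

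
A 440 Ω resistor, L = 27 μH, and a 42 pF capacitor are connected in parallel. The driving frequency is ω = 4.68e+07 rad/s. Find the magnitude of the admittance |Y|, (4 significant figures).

2.558 mS

X_L = ωL = 1264 Ω
X_C = 1/(ωC) = 508.8 Ω
Parallel: admittances add. Y = 1/R + 1/(jωL) + jωC
Y = (0.002273 + j0.001174) S
|Y| = 0.002558 S → |Z| = 1/|Y| = 390.9 Ω, ∠Z = −∠Y = -27.32°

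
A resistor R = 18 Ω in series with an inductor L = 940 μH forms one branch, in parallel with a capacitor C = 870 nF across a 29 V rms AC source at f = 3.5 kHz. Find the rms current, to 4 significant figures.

736.1 mA

ω = 2πf = 21990 rad/s
X_L = ωL = 20.67 Ω
X_C = 1/(ωC) = 52.27 Ω
Branch 1 (R+jX_L): Z₁ = 18.00 + j20.67 Ω, |Z₁| = 27.41 Ω
Branch 2 (−jX_C): Z₂ = −j52.27 Ω
Parallel: Z = Z₁Z₂/(Z₁+Z₂), |Z| = 39.40 Ω, ∠Z = 19.28°
I = V/|Z| = 29/39.40 = 736.1 mA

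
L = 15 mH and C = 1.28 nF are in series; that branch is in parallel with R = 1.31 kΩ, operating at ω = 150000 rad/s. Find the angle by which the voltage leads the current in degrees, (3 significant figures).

-23.9°

X_L = ωL = 2250 Ω
X_C = 1/(ωC) = 5210 Ω
Branch 1: Z₁ = R = 1310 Ω
Branch 2 (series LC): Z₂ = j(X_L − X_C) = −j2960 Ω
Parallel: Z = Z₁Z₂/(Z₁+Z₂), |Z| = 1200 Ω, ∠Z = -23.9°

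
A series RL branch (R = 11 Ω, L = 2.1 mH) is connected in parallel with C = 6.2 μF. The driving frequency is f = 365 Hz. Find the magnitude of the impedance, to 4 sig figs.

12.71 Ω

ω = 2πf = 2293 rad/s
X_L = ωL = 4.816 Ω
X_C = 1/(ωC) = 70.33 Ω
Branch 1 (R+jX_L): Z₁ = 11.00 + j4.816 Ω, |Z₁| = 12.01 Ω
Branch 2 (−jX_C): Z₂ = −j70.33 Ω
Parallel: Z = Z₁Z₂/(Z₁+Z₂), |Z| = 12.71 Ω, ∠Z = 14.11°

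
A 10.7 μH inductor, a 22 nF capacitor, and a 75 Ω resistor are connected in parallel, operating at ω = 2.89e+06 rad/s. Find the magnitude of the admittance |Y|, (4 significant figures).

X_L = ωL = 30.92 Ω
X_C = 1/(ωC) = 15.73 Ω
Parallel: admittances add. Y = 1/R + 1/(jωL) + jωC
Y = (0.01333 + j0.03124) S
|Y| = 0.03397 S → |Z| = 1/|Y| = 29.44 Ω, ∠Z = −∠Y = -66.89°

33.97 mS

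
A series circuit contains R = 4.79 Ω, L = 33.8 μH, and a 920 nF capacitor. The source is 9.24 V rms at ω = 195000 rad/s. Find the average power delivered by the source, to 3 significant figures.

17.1 W

X_L = ωL = 6.59 Ω
X_C = 1/(ωC) = 5.57 Ω
Net reactance X = X_L − X_C = 1.02 Ω
Z = 4.79 + j1.02 Ω
|Z| = √(4.79² + 1.02²) = 4.90 Ω
∠Z = arctan(1.02/4.79) = 12.0°
I = V/|Z| = 1.89 A
P = VI cos φ = 9.24 × 1.89 × cos(12.0°) = 17.1 W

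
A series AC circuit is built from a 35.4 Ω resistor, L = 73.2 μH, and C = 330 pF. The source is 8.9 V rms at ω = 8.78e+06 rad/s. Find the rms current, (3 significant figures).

29.7 mA

X_L = ωL = 643 Ω
X_C = 1/(ωC) = 345 Ω
Net reactance X = X_L − X_C = 298 Ω
Z = 35.4 + j298 Ω
|Z| = √(35.4² + 298²) = 300 Ω
I = V/|Z| = 8.9/300 = 29.7 mA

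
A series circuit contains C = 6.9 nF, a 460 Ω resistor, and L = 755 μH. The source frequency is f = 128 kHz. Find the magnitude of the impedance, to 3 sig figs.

ω = 2πf = 804200 rad/s
X_L = ωL = 607 Ω
X_C = 1/(ωC) = 180 Ω
Net reactance X = X_L − X_C = 427 Ω
Z = 460 + j427 Ω
|Z| = √(460² + 427²) = 628 Ω

628 Ω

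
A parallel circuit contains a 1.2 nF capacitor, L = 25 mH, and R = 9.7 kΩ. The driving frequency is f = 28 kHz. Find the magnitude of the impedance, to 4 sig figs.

ω = 2πf = 175900 rad/s
X_L = ωL = 4398 Ω
X_C = 1/(ωC) = 4737 Ω
Parallel: admittances add. Y = 1/R + 1/(jωL) + jωC
Y = (0.0001031 − j1.625e-05) S
|Y| = 0.0001044 S → |Z| = 1/|Y| = 9582 Ω, ∠Z = −∠Y = 8.957°

9582 Ω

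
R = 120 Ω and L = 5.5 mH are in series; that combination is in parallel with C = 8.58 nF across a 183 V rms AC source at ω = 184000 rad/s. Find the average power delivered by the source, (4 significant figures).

X_L = ωL = 1012 Ω
X_C = 1/(ωC) = 633.4 Ω
Branch 1 (R+jX_L): Z₁ = 120.0 + j1012 Ω, |Z₁| = 1019 Ω
Branch 2 (−jX_C): Z₂ = −j633.4 Ω
Parallel: Z = Z₁Z₂/(Z₁+Z₂), |Z| = 1625 Ω, ∠Z = -79.17°
I = V/|Z| = 112.6 mA
P = VI cos φ = 183 × 0.1126 × cos(-79.17°) = 3.870 W

3.870 W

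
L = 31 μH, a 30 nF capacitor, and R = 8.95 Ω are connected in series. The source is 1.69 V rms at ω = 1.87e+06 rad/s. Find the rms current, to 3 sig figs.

41.1 mA

X_L = ωL = 58.0 Ω
X_C = 1/(ωC) = 17.8 Ω
Net reactance X = X_L − X_C = 40.1 Ω
Z = 8.95 + j40.1 Ω
|Z| = √(8.95² + 40.1²) = 41.1 Ω
I = V/|Z| = 1.69/41.1 = 41.1 mA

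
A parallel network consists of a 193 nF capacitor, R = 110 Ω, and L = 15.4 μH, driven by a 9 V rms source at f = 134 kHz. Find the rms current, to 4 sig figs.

772.7 mA

ω = 2πf = 841900 rad/s
X_L = ωL = 12.97 Ω
X_C = 1/(ωC) = 6.154 Ω
Parallel: admittances add. Y = 1/R + 1/(jωL) + jωC
Y = (0.009091 + j0.08537) S
|Y| = 0.08585 S → |Z| = 1/|Y| = 11.65 Ω, ∠Z = −∠Y = -83.92°
I = V/|Z| = 9/11.65 = 772.7 mA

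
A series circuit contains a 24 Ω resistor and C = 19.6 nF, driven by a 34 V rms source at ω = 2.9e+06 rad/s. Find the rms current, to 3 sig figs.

X_C = 1/(ωC) = 17.6 Ω
Z = 24.0 − j17.6 Ω
|Z| = √(24.0² + 17.6²) = 29.8 Ω
I = V/|Z| = 34/29.8 = 1.14 A

1.14 A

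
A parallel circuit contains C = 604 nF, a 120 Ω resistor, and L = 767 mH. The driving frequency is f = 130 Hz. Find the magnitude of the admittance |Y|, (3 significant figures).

8.41 mS

ω = 2πf = 816.8 rad/s
X_L = ωL = 626 Ω
X_C = 1/(ωC) = 2030 Ω
Parallel: admittances add. Y = 1/R + 1/(jωL) + jωC
Y = (0.00833 − j0.00110) S
|Y| = 0.00841 S → |Z| = 1/|Y| = 119 Ω, ∠Z = −∠Y = 7.54°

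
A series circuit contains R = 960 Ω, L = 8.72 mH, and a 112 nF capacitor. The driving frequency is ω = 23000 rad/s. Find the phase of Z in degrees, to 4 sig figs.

-11.06°

X_L = ωL = 200.6 Ω
X_C = 1/(ωC) = 388.2 Ω
Net reactance X = X_L − X_C = -187.6 Ω
Z = 960.0 − j187.6 Ω
|Z| = √(960.0² + 187.6²) = 978.2 Ω
∠Z = arctan(-187.6/960.0) = -11.06°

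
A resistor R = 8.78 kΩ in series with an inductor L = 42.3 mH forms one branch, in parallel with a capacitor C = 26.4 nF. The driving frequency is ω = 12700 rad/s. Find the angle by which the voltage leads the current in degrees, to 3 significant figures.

-70.9°

X_L = ωL = 537 Ω
X_C = 1/(ωC) = 2980 Ω
Branch 1 (R+jX_L): Z₁ = 8780 + j537 Ω, |Z₁| = 8800 Ω
Branch 2 (−jX_C): Z₂ = −j2980 Ω
Parallel: Z = Z₁Z₂/(Z₁+Z₂), |Z| = 2880 Ω, ∠Z = -70.9°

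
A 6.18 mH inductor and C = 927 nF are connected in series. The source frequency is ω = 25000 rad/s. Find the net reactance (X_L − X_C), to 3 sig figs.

111 Ω

X_L = ωL = 154 Ω
X_C = 1/(ωC) = 43.1 Ω
X = 154 − 43.1 = 111 Ω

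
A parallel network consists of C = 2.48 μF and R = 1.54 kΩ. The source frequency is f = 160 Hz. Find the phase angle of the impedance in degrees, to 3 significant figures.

ω = 2πf = 1005 rad/s
X_C = 1/(ωC) = 401 Ω
Parallel: admittances add. Y = 1/R + jωC
Y = (0.000649 + j0.00249) S
|Y| = 0.00258 S → |Z| = 1/|Y| = 388 Ω, ∠Z = −∠Y = -75.4°

-75.4°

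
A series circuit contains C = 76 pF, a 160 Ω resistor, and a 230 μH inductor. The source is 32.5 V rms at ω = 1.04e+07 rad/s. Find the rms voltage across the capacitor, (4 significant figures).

X_L = ωL = 2392 Ω
X_C = 1/(ωC) = 1265 Ω
Net reactance X = X_L − X_C = 1127 Ω
Z = 160.0 + j1127 Ω
|Z| = √(160.0² + 1127²) = 1138 Ω
I = V/|Z| = 28.56 mA
V_C = I·|Z_C| = 0.02856 × 1265 = 36.13 V

36.13 V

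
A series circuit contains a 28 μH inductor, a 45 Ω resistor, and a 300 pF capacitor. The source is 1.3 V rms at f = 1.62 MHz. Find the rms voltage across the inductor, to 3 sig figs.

ω = 2πf = 1.018e+07 rad/s
X_L = ωL = 285 Ω
X_C = 1/(ωC) = 327 Ω
Net reactance X = X_L − X_C = -42.5 Ω
Z = 45.0 − j42.5 Ω
|Z| = √(45.0² + 42.5²) = 61.9 Ω
I = V/|Z| = 21.0 mA
V_L = I·|Z_L| = 0.0210 × 285 = 5.99 V

5.99 V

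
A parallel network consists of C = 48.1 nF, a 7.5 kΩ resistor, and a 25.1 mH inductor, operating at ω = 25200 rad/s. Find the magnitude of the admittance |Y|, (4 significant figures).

392.2 μS

X_L = ωL = 632.5 Ω
X_C = 1/(ωC) = 825.0 Ω
Parallel: admittances add. Y = 1/R + 1/(jωL) + jωC
Y = (0.0001333 − j0.0003689) S
|Y| = 0.0003922 S → |Z| = 1/|Y| = 2550 Ω, ∠Z = −∠Y = 70.13°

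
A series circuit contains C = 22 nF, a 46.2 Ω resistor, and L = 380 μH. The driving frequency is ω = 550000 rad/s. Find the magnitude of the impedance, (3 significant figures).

135 Ω

X_L = ωL = 209 Ω
X_C = 1/(ωC) = 82.6 Ω
Net reactance X = X_L − X_C = 126 Ω
Z = 46.2 + j126 Ω
|Z| = √(46.2² + 126²) = 135 Ω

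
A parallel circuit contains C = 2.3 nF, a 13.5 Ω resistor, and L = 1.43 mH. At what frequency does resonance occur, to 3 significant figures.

87.8 kHz

ω₀ = 1/√(LC) = 1/√(0.00143 × 2.3e-09) = 551400 rad/s
f₀ = ω₀/(2π) = 87.8 kHz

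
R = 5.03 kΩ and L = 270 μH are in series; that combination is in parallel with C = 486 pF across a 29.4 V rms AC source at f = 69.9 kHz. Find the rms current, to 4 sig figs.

ω = 2πf = 439200 rad/s
X_L = ωL = 118.6 Ω
X_C = 1/(ωC) = 4685 Ω
Branch 1 (R+jX_L): Z₁ = 5030 + j118.6 Ω, |Z₁| = 5031 Ω
Branch 2 (−jX_C): Z₂ = −j4685 Ω
Parallel: Z = Z₁Z₂/(Z₁+Z₂), |Z| = 3470 Ω, ∠Z = -46.42°
I = V/|Z| = 29.4/3470 = 8.473 mA

8.473 mA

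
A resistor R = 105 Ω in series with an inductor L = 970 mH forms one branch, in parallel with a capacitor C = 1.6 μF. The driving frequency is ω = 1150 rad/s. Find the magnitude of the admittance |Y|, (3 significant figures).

X_L = ωL = 1120 Ω
X_C = 1/(ωC) = 543 Ω
Branch 1 (R+jX_L): Z₁ = 105 + j1120 Ω, |Z₁| = 1120 Ω
Branch 2 (−jX_C): Z₂ = −j543 Ω
Parallel: Z = Z₁Z₂/(Z₁+Z₂), |Z| = 1050 Ω, ∠Z = -85.0°
|Y| = 1/|Z| = 955 μS

955 μS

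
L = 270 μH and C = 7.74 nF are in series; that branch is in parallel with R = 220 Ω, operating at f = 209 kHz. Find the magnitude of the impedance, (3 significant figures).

ω = 2πf = 1.313e+06 rad/s
X_L = ωL = 355 Ω
X_C = 1/(ωC) = 98.4 Ω
Branch 1: Z₁ = R = 220 Ω
Branch 2 (series LC): Z₂ = j(X_L − X_C) = j256 Ω
Parallel: Z = Z₁Z₂/(Z₁+Z₂), |Z| = 167 Ω, ∠Z = 40.7°

167 Ω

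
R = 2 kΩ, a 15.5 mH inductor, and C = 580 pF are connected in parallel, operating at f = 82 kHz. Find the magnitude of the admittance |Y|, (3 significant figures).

ω = 2πf = 515200 rad/s
X_L = ωL = 7990 Ω
X_C = 1/(ωC) = 3350 Ω
Parallel: admittances add. Y = 1/R + 1/(jωL) + jωC
Y = (0.000500 + j0.000174) S
|Y| = 0.000529 S → |Z| = 1/|Y| = 1890 Ω, ∠Z = −∠Y = -19.1°

529 μS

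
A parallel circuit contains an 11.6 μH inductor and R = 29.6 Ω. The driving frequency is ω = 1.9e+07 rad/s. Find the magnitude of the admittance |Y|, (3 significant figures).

34.1 mS

X_L = ωL = 220 Ω
Parallel: admittances add. Y = 1/R + 1/(jωL)
Y = (0.0338 − j0.00454) S
|Y| = 0.0341 S → |Z| = 1/|Y| = 29.3 Ω, ∠Z = −∠Y = 7.65°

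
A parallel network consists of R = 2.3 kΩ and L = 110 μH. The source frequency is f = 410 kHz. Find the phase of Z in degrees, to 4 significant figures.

82.98°

ω = 2πf = 2.576e+06 rad/s
X_L = ωL = 283.4 Ω
Parallel: admittances add. Y = 1/R + 1/(jωL)
Y = (0.0004348 − j0.003529) S
|Y| = 0.003556 S → |Z| = 1/|Y| = 281.2 Ω, ∠Z = −∠Y = 82.98°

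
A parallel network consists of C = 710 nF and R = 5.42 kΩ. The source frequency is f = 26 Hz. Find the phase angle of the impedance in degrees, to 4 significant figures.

-32.16°

ω = 2πf = 163.4 rad/s
X_C = 1/(ωC) = 8622 Ω
Parallel: admittances add. Y = 1/R + jωC
Y = (0.0001845 + j0.0001160) S
|Y| = 0.0002179 S → |Z| = 1/|Y| = 4589 Ω, ∠Z = −∠Y = -32.16°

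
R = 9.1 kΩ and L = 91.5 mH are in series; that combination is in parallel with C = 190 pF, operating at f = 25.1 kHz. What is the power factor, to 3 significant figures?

ω = 2πf = 157700 rad/s
X_L = ωL = 14400 Ω
X_C = 1/(ωC) = 33400 Ω
Branch 1 (R+jX_L): Z₁ = 9100 + j14400 Ω, |Z₁| = 17100 Ω
Branch 2 (−jX_C): Z₂ = −j33400 Ω
Parallel: Z = Z₁Z₂/(Z₁+Z₂), |Z| = 27100 Ω, ∠Z = 32.1°
cos φ = cos(32.1°) = 0.847

0.847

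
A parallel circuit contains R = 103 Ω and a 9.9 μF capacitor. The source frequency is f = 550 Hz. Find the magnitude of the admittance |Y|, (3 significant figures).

35.6 mS

ω = 2πf = 3456 rad/s
X_C = 1/(ωC) = 29.2 Ω
Parallel: admittances add. Y = 1/R + jωC
Y = (0.00971 + j0.0342) S
|Y| = 0.0356 S → |Z| = 1/|Y| = 28.1 Ω, ∠Z = −∠Y = -74.2°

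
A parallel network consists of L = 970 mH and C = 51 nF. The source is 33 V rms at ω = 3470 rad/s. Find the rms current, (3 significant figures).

3.96 mA

X_L = ωL = 3370 Ω
X_C = 1/(ωC) = 5650 Ω
Parallel: admittances add. Y = 1/(jωL) + jωC
Y = (0 − j0.000120) S
|Y| = 0.000120 S → |Z| = 1/|Y| = 8320 Ω, ∠Z = −∠Y = 90.0°
I = V/|Z| = 33/8320 = 3.96 mA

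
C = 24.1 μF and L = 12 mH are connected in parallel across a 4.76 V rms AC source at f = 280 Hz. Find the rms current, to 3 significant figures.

23.7 mA

ω = 2πf = 1759 rad/s
X_L = ωL = 21.1 Ω
X_C = 1/(ωC) = 23.6 Ω
Parallel: admittances add. Y = 1/(jωL) + jωC
Y = (0 − j0.00497) S
|Y| = 0.00497 S → |Z| = 1/|Y| = 201 Ω, ∠Z = −∠Y = 90.0°
I = V/|Z| = 4.76/201 = 23.7 mA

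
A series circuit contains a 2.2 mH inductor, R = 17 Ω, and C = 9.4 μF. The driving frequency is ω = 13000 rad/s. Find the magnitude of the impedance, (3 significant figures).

X_L = ωL = 28.6 Ω
X_C = 1/(ωC) = 8.18 Ω
Net reactance X = X_L − X_C = 20.4 Ω
Z = 17.0 + j20.4 Ω
|Z| = √(17.0² + 20.4²) = 26.6 Ω

26.6 Ω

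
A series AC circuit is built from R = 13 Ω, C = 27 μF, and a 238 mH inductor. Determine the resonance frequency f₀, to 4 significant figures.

62.78 Hz

ω₀ = 1/√(LC) = 1/√(0.238 × 2.7e-05) = 394.5 rad/s
f₀ = ω₀/(2π) = 62.78 Hz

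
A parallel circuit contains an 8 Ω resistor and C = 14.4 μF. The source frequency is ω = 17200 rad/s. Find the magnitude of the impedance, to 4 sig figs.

3.604 Ω

X_C = 1/(ωC) = 4.037 Ω
Parallel: admittances add. Y = 1/R + jωC
Y = (0.1250 + j0.2477) S
|Y| = 0.2774 S → |Z| = 1/|Y| = 3.604 Ω, ∠Z = −∠Y = -63.22°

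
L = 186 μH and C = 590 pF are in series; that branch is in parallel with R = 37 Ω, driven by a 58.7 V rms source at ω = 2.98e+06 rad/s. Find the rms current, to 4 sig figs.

4.352 A

X_L = ωL = 554.3 Ω
X_C = 1/(ωC) = 568.8 Ω
Branch 1: Z₁ = R = 37.00 Ω
Branch 2 (series LC): Z₂ = j(X_L − X_C) = −j14.48 Ω
Parallel: Z = Z₁Z₂/(Z₁+Z₂), |Z| = 13.49 Ω, ∠Z = -68.62°
I = V/|Z| = 58.7/13.49 = 4.352 A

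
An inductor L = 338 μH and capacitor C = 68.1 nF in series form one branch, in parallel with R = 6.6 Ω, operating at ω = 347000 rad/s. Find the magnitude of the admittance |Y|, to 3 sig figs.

152 mS

X_L = ωL = 117 Ω
X_C = 1/(ωC) = 42.3 Ω
Branch 1: Z₁ = R = 6.60 Ω
Branch 2 (series LC): Z₂ = j(X_L − X_C) = j75.0 Ω
Parallel: Z = Z₁Z₂/(Z₁+Z₂), |Z| = 6.57 Ω, ∠Z = 5.03°
|Y| = 1/|Z| = 152 mS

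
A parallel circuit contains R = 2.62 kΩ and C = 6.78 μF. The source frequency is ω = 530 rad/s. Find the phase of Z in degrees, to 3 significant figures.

X_C = 1/(ωC) = 278 Ω
Parallel: admittances add. Y = 1/R + jωC
Y = (0.000382 + j0.00359) S
|Y| = 0.00361 S → |Z| = 1/|Y| = 277 Ω, ∠Z = −∠Y = -83.9°

-83.9°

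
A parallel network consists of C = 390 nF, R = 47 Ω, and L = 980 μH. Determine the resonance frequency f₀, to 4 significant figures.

ω₀ = 1/√(LC) = 1/√(0.00098 × 3.9e-07) = 51150 rad/s
f₀ = ω₀/(2π) = 8.141 kHz

8.141 kHz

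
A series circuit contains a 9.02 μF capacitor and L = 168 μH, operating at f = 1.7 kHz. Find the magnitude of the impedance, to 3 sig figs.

ω = 2πf = 10680 rad/s
X_L = ωL = 1.79 Ω
X_C = 1/(ωC) = 10.4 Ω
Net reactance X = X_L − X_C = -8.58 Ω
Z = − j8.58 Ω
|Z| = √(0² + 8.58²) = 8.58 Ω

8.58 Ω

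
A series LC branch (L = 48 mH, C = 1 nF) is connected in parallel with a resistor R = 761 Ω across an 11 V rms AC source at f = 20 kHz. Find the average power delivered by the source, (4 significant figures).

ω = 2πf = 125700 rad/s
X_L = ωL = 6032 Ω
X_C = 1/(ωC) = 7958 Ω
Branch 1: Z₁ = R = 761.0 Ω
Branch 2 (series LC): Z₂ = j(X_L − X_C) = −j1926 Ω
Parallel: Z = Z₁Z₂/(Z₁+Z₂), |Z| = 707.8 Ω, ∠Z = -21.56°
I = V/|Z| = 15.54 mA
P = VI cos φ = 11 × 0.01554 × cos(-21.56°) = 159.0 mW

159.0 mW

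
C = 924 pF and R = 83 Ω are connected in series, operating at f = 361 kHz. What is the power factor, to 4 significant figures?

ω = 2πf = 2.268e+06 rad/s
X_C = 1/(ωC) = 477.1 Ω
Z = 83.00 − j477.1 Ω
|Z| = √(83.00² + 477.1²) = 484.3 Ω
∠Z = arctan(-477.1/83.00) = -80.13°
cos φ = cos(-80.13°) = 0.1714

0.1714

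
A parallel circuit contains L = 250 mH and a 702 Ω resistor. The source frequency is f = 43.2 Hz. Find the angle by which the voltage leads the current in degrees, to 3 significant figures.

84.5°

ω = 2πf = 271.4 rad/s
X_L = ωL = 67.9 Ω
Parallel: admittances add. Y = 1/R + 1/(jωL)
Y = (0.00142 − j0.0147) S
|Y| = 0.0148 S → |Z| = 1/|Y| = 67.5 Ω, ∠Z = −∠Y = 84.5°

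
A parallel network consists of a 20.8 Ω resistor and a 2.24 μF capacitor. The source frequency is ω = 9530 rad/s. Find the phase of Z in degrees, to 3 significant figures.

-23.9°

X_C = 1/(ωC) = 46.8 Ω
Parallel: admittances add. Y = 1/R + jωC
Y = (0.0481 + j0.0213) S
|Y| = 0.0526 S → |Z| = 1/|Y| = 19.0 Ω, ∠Z = −∠Y = -23.9°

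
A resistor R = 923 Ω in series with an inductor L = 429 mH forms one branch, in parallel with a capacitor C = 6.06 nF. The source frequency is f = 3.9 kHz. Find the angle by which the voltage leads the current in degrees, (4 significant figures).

-81.29°

ω = 2πf = 24500 rad/s
X_L = ωL = 10510 Ω
X_C = 1/(ωC) = 6734 Ω
Branch 1 (R+jX_L): Z₁ = 923.0 + j10510 Ω, |Z₁| = 10550 Ω
Branch 2 (−jX_C): Z₂ = −j6734 Ω
Parallel: Z = Z₁Z₂/(Z₁+Z₂), |Z| = 18270 Ω, ∠Z = -81.29°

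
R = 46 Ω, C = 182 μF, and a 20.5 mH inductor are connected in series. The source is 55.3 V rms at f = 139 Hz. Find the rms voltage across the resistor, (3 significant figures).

53.6 V

ω = 2πf = 873.4 rad/s
X_L = ωL = 17.9 Ω
X_C = 1/(ωC) = 6.29 Ω
Net reactance X = X_L − X_C = 11.6 Ω
Z = 46.0 + j11.6 Ω
|Z| = √(46.0² + 11.6²) = 47.4 Ω
I = V/|Z| = 1.17 A
V_R = I·|Z_R| = 1.17 × 46.0 = 53.6 V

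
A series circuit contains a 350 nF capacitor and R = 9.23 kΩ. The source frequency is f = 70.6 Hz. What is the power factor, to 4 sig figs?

0.8201

ω = 2πf = 443.6 rad/s
X_C = 1/(ωC) = 6441 Ω
Z = 9230 − j6441 Ω
|Z| = √(9230² + 6441²) = 11260 Ω
∠Z = arctan(-6441/9230) = -34.91°
cos φ = cos(-34.91°) = 0.8201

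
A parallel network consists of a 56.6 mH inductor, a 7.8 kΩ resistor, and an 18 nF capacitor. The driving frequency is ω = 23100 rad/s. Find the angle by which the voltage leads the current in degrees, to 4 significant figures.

X_L = ωL = 1307 Ω
X_C = 1/(ωC) = 2405 Ω
Parallel: admittances add. Y = 1/R + 1/(jωL) + jωC
Y = (0.0001282 − j0.0003490) S
|Y| = 0.0003718 S → |Z| = 1/|Y| = 2689 Ω, ∠Z = −∠Y = 69.83°

69.83°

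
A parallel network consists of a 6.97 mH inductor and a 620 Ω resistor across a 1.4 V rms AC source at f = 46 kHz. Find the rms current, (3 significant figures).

2.36 mA

ω = 2πf = 289000 rad/s
X_L = ωL = 2010 Ω
Parallel: admittances add. Y = 1/R + 1/(jωL)
Y = (0.00161 − j0.000496) S
|Y| = 0.00169 S → |Z| = 1/|Y| = 593 Ω, ∠Z = −∠Y = 17.1°
I = V/|Z| = 1.4/593 = 2.36 mA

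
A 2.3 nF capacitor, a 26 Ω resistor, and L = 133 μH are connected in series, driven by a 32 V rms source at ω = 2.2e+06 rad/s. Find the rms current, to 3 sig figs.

325 mA

X_L = ωL = 293 Ω
X_C = 1/(ωC) = 198 Ω
Net reactance X = X_L − X_C = 95.0 Ω
Z = 26.0 + j95.0 Ω
|Z| = √(26.0² + 95.0²) = 98.5 Ω
I = V/|Z| = 32/98.5 = 325 mA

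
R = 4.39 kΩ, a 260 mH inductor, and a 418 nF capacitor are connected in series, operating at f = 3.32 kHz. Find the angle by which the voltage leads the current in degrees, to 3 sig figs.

50.4°

ω = 2πf = 20860 rad/s
X_L = ωL = 5420 Ω
X_C = 1/(ωC) = 115 Ω
Net reactance X = X_L − X_C = 5310 Ω
Z = 4390 + j5310 Ω
|Z| = √(4390² + 5310²) = 6890 Ω
∠Z = arctan(5310/4390) = 50.4°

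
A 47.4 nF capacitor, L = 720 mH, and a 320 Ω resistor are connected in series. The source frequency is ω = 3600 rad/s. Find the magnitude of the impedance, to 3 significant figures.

3280 Ω

X_L = ωL = 2590 Ω
X_C = 1/(ωC) = 5860 Ω
Net reactance X = X_L − X_C = -3270 Ω
Z = 320 − j3270 Ω
|Z| = √(320² + 3270²) = 3280 Ω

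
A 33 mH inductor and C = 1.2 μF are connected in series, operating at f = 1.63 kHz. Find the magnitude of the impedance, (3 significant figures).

257 Ω

ω = 2πf = 10240 rad/s
X_L = ωL = 338 Ω
X_C = 1/(ωC) = 81.4 Ω
Net reactance X = X_L − X_C = 257 Ω
Z = j257 Ω
|Z| = √(0² + 257²) = 257 Ω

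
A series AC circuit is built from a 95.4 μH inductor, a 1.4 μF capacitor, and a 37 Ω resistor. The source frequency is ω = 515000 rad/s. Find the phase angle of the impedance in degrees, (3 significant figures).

52.2°

X_L = ωL = 49.1 Ω
X_C = 1/(ωC) = 1.39 Ω
Net reactance X = X_L − X_C = 47.7 Ω
Z = 37.0 + j47.7 Ω
|Z| = √(37.0² + 47.7²) = 60.4 Ω
∠Z = arctan(47.7/37.0) = 52.2°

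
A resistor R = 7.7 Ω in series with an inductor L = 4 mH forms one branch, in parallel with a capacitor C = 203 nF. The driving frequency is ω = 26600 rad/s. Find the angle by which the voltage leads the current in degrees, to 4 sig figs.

80.28°

X_L = ωL = 106.4 Ω
X_C = 1/(ωC) = 185.2 Ω
Branch 1 (R+jX_L): Z₁ = 7.700 + j106.4 Ω, |Z₁| = 106.7 Ω
Branch 2 (−jX_C): Z₂ = −j185.2 Ω
Parallel: Z = Z₁Z₂/(Z₁+Z₂), |Z| = 249.5 Ω, ∠Z = 80.28°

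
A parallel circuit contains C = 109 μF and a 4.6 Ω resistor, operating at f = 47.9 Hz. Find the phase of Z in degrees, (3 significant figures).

ω = 2πf = 301.0 rad/s
X_C = 1/(ωC) = 30.5 Ω
Parallel: admittances add. Y = 1/R + jωC
Y = (0.217 + j0.0328) S
|Y| = 0.220 S → |Z| = 1/|Y| = 4.55 Ω, ∠Z = −∠Y = -8.58°

-8.58°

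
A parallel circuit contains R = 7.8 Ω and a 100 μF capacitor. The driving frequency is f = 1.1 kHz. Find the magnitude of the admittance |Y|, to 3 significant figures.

703 mS

ω = 2πf = 6912 rad/s
X_C = 1/(ωC) = 1.45 Ω
Parallel: admittances add. Y = 1/R + jωC
Y = (0.128 + j0.691) S
|Y| = 0.703 S → |Z| = 1/|Y| = 1.42 Ω, ∠Z = −∠Y = -79.5°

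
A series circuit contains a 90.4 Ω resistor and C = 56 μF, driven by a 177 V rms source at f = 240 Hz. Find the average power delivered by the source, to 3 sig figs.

ω = 2πf = 1508 rad/s
X_C = 1/(ωC) = 11.8 Ω
Z = 90.4 − j11.8 Ω
|Z| = √(90.4² + 11.8²) = 91.2 Ω
∠Z = arctan(-11.8/90.4) = -7.46°
I = V/|Z| = 1.94 A
P = VI cos φ = 177 × 1.94 × cos(-7.46°) = 341 W

341 W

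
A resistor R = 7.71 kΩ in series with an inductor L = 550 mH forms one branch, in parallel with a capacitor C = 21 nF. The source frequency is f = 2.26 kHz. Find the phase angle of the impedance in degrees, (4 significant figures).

ω = 2πf = 14200 rad/s
X_L = ωL = 7810 Ω
X_C = 1/(ωC) = 3353 Ω
Branch 1 (R+jX_L): Z₁ = 7710 + j7810 Ω, |Z₁| = 10970 Ω
Branch 2 (−jX_C): Z₂ = −j3353 Ω
Parallel: Z = Z₁Z₂/(Z₁+Z₂), |Z| = 4133 Ω, ∠Z = -74.66°

-74.66°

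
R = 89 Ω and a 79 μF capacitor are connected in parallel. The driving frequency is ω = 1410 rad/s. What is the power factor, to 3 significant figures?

0.100

X_C = 1/(ωC) = 8.98 Ω
Parallel: admittances add. Y = 1/R + jωC
Y = (0.0112 + j0.111) S
|Y| = 0.112 S → |Z| = 1/|Y| = 8.93 Ω, ∠Z = −∠Y = -84.2°
cos φ = cos(-84.2°) = 0.100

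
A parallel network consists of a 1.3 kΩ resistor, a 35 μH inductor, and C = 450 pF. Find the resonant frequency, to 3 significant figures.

ω₀ = 1/√(LC) = 1/√(3.5e-05 × 4.5e-10) = 7.968e+06 rad/s
f₀ = ω₀/(2π) = 1.27 MHz

1.27 MHz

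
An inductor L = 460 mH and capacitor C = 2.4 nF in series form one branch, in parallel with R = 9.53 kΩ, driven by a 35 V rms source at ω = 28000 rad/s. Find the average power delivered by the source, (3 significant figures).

X_L = ωL = 12900 Ω
X_C = 1/(ωC) = 14900 Ω
Branch 1: Z₁ = R = 9530 Ω
Branch 2 (series LC): Z₂ = j(X_L − X_C) = −j2000 Ω
Parallel: Z = Z₁Z₂/(Z₁+Z₂), |Z| = 1960 Ω, ∠Z = -78.1°
I = V/|Z| = 17.9 mA
P = VI cos φ = 35 × 0.0179 × cos(-78.1°) = 129 mW

129 mW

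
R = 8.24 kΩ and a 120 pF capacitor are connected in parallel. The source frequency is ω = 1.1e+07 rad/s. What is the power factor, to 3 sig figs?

0.0916

X_C = 1/(ωC) = 758 Ω
Parallel: admittances add. Y = 1/R + jωC
Y = (0.000121 + j0.00132) S
|Y| = 0.00133 S → |Z| = 1/|Y| = 754 Ω, ∠Z = −∠Y = -84.7°
cos φ = cos(-84.7°) = 0.0916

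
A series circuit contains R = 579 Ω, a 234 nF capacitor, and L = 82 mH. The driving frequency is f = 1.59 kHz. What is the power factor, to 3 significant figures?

0.828

ω = 2πf = 9990 rad/s
X_L = ωL = 819 Ω
X_C = 1/(ωC) = 428 Ω
Net reactance X = X_L − X_C = 391 Ω
Z = 579 + j391 Ω
|Z| = √(579² + 391²) = 699 Ω
∠Z = arctan(391/579) = 34.1°
cos φ = cos(34.1°) = 0.828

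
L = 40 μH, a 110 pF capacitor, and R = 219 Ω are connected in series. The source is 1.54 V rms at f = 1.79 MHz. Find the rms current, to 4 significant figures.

3.666 mA

ω = 2πf = 1.125e+07 rad/s
X_L = ωL = 449.9 Ω
X_C = 1/(ωC) = 808.3 Ω
Net reactance X = X_L − X_C = -358.4 Ω
Z = 219.0 − j358.4 Ω
|Z| = √(219.0² + 358.4²) = 420.0 Ω
I = V/|Z| = 1.54/420.0 = 3.666 mA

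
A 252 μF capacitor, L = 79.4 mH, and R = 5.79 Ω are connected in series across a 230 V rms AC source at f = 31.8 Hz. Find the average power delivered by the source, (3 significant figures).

ω = 2πf = 199.8 rad/s
X_L = ωL = 15.9 Ω
X_C = 1/(ωC) = 19.9 Ω
Net reactance X = X_L − X_C = -4.00 Ω
Z = 5.79 − j4.00 Ω
|Z| = √(5.79² + 4.00²) = 7.04 Ω
∠Z = arctan(-4.00/5.79) = -34.6°
I = V/|Z| = 32.7 A
P = VI cos φ = 230 × 32.7 × cos(-34.6°) = 6.19 kW

6.19 kW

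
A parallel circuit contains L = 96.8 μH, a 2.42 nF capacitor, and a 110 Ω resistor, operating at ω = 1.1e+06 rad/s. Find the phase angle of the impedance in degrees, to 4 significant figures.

X_L = ωL = 106.5 Ω
X_C = 1/(ωC) = 375.7 Ω
Parallel: admittances add. Y = 1/R + 1/(jωL) + jωC
Y = (0.009091 − j0.006729) S
|Y| = 0.01131 S → |Z| = 1/|Y| = 88.41 Ω, ∠Z = −∠Y = 36.51°

36.51°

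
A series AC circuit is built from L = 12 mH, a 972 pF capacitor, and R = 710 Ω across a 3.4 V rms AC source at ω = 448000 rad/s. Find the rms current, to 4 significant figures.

X_L = ωL = 5376 Ω
X_C = 1/(ωC) = 2296 Ω
Net reactance X = X_L − X_C = 3080 Ω
Z = 710.0 + j3080 Ω
|Z| = √(710.0² + 3080²) = 3160 Ω
I = V/|Z| = 3.4/3160 = 1.076 mA

1.076 mA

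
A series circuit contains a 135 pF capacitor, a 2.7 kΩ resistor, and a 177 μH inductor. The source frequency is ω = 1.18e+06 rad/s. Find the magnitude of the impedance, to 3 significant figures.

6640 Ω

X_L = ωL = 209 Ω
X_C = 1/(ωC) = 6280 Ω
Net reactance X = X_L − X_C = -6070 Ω
Z = 2700 − j6070 Ω
|Z| = √(2700² + 6070²) = 6640 Ω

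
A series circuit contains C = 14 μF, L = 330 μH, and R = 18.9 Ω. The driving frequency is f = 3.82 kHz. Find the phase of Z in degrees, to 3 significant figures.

ω = 2πf = 24000 rad/s
X_L = ωL = 7.92 Ω
X_C = 1/(ωC) = 2.98 Ω
Net reactance X = X_L − X_C = 4.94 Ω
Z = 18.9 + j4.94 Ω
|Z| = √(18.9² + 4.94²) = 19.5 Ω
∠Z = arctan(4.94/18.9) = 14.7°

14.7°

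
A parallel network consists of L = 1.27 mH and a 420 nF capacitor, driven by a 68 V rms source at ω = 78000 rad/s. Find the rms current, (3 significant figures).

X_L = ωL = 99.1 Ω
X_C = 1/(ωC) = 30.5 Ω
Parallel: admittances add. Y = 1/(jωL) + jωC
Y = (0 + j0.0227) S
|Y| = 0.0227 S → |Z| = 1/|Y| = 44.1 Ω, ∠Z = −∠Y = -90.0°
I = V/|Z| = 68/44.1 = 1.54 A

1.54 A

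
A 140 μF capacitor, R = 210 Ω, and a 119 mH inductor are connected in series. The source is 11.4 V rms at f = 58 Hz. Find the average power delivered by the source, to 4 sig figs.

611.0 mW

ω = 2πf = 364.4 rad/s
X_L = ωL = 43.37 Ω
X_C = 1/(ωC) = 19.60 Ω
Net reactance X = X_L − X_C = 23.77 Ω
Z = 210.0 + j23.77 Ω
|Z| = √(210.0² + 23.77²) = 211.3 Ω
∠Z = arctan(23.77/210.0) = 6.457°
I = V/|Z| = 53.94 mA
P = VI cos φ = 11.4 × 0.05394 × cos(6.457°) = 611.0 mW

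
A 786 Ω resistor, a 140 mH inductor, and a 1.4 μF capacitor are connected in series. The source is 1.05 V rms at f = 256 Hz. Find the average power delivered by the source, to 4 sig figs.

ω = 2πf = 1608 rad/s
X_L = ωL = 225.2 Ω
X_C = 1/(ωC) = 444.1 Ω
Net reactance X = X_L − X_C = -218.9 Ω
Z = 786.0 − j218.9 Ω
|Z| = √(786.0² + 218.9²) = 815.9 Ω
∠Z = arctan(-218.9/786.0) = -15.56°
I = V/|Z| = 1.287 mA
P = VI cos φ = 1.05 × 0.001287 × cos(-15.56°) = 1.302 mW

1.302 mW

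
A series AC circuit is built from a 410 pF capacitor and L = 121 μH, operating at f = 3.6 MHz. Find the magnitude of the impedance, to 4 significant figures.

ω = 2πf = 2.262e+07 rad/s
X_L = ωL = 2737 Ω
X_C = 1/(ωC) = 107.8 Ω
Net reactance X = X_L − X_C = 2629 Ω
Z = j2629 Ω
|Z| = √(0² + 2629²) = 2629 Ω

2629 Ω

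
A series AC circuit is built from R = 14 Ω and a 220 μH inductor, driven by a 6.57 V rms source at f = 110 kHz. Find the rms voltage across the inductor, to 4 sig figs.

ω = 2πf = 691200 rad/s
X_L = ωL = 152.1 Ω
Z = 14.00 + j152.1 Ω
|Z| = √(14.00² + 152.1²) = 152.7 Ω
I = V/|Z| = 43.03 mA
V_L = I·|Z_L| = 0.04303 × 152.1 = 6.542 V

6.542 V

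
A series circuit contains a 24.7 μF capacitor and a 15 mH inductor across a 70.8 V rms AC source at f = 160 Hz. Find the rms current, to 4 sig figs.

ω = 2πf = 1005 rad/s
X_L = ωL = 15.08 Ω
X_C = 1/(ωC) = 40.27 Ω
Net reactance X = X_L − X_C = -25.19 Ω
Z = − j25.19 Ω
|Z| = √(0² + 25.19²) = 25.19 Ω
I = V/|Z| = 70.8/25.19 = 2.810 A

2.810 A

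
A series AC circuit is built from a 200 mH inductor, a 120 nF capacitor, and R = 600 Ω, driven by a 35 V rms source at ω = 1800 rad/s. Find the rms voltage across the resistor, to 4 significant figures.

4.871 V

X_L = ωL = 360.0 Ω
X_C = 1/(ωC) = 4630 Ω
Net reactance X = X_L − X_C = -4270 Ω
Z = 600.0 − j4270 Ω
|Z| = √(600.0² + 4270²) = 4312 Ω
I = V/|Z| = 8.118 mA
V_R = I·|Z_R| = 0.008118 × 600.0 = 4.871 V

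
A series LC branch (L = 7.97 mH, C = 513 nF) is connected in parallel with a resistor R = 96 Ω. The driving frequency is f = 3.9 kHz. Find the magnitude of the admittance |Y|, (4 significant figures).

ω = 2πf = 24500 rad/s
X_L = ωL = 195.3 Ω
X_C = 1/(ωC) = 79.55 Ω
Branch 1: Z₁ = R = 96.00 Ω
Branch 2 (series LC): Z₂ = j(X_L − X_C) = j115.8 Ω
Parallel: Z = Z₁Z₂/(Z₁+Z₂), |Z| = 73.89 Ω, ∠Z = 39.67°
|Y| = 1/|Z| = 13.53 mS

13.53 mS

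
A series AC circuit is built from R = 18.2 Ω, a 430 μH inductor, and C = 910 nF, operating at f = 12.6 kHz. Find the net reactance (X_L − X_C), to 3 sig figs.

ω = 2πf = 79170 rad/s
X_L = ωL = 34.0 Ω
X_C = 1/(ωC) = 13.9 Ω
X = 34.0 − 13.9 = 20.2 Ω

20.2 Ω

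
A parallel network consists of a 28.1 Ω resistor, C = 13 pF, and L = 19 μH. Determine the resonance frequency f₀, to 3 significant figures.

10.1 MHz

ω₀ = 1/√(LC) = 1/√(1.9e-05 × 1.3e-11) = 6.363e+07 rad/s
f₀ = ω₀/(2π) = 10.1 MHz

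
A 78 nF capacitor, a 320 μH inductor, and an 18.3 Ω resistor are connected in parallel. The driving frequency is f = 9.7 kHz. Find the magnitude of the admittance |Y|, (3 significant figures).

71.8 mS

ω = 2πf = 60950 rad/s
X_L = ωL = 19.5 Ω
X_C = 1/(ωC) = 210 Ω
Parallel: admittances add. Y = 1/R + 1/(jωL) + jωC
Y = (0.0546 − j0.0465) S
|Y| = 0.0718 S → |Z| = 1/|Y| = 13.9 Ω, ∠Z = −∠Y = 40.4°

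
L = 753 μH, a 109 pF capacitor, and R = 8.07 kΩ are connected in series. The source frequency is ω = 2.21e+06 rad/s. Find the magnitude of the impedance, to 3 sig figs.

X_L = ωL = 1660 Ω
X_C = 1/(ωC) = 4150 Ω
Net reactance X = X_L − X_C = -2490 Ω
Z = 8070 − j2490 Ω
|Z| = √(8070² + 2490²) = 8440 Ω

8440 Ω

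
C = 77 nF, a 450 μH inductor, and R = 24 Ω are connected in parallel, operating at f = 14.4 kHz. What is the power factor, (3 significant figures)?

0.921

ω = 2πf = 90480 rad/s
X_L = ωL = 40.7 Ω
X_C = 1/(ωC) = 144 Ω
Parallel: admittances add. Y = 1/R + 1/(jωL) + jωC
Y = (0.0417 − j0.0176) S
|Y| = 0.0452 S → |Z| = 1/|Y| = 22.1 Ω, ∠Z = −∠Y = 22.9°
cos φ = cos(22.9°) = 0.921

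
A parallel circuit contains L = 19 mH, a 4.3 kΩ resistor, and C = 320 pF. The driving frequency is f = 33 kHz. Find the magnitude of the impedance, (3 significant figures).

3350 Ω

ω = 2πf = 207300 rad/s
X_L = ωL = 3940 Ω
X_C = 1/(ωC) = 15100 Ω
Parallel: admittances add. Y = 1/R + 1/(jωL) + jωC
Y = (0.000233 − j0.000187) S
|Y| = 0.000299 S → |Z| = 1/|Y| = 3350 Ω, ∠Z = −∠Y = 38.9°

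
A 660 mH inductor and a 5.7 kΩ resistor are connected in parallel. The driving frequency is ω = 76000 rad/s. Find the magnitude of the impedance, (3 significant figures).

X_L = ωL = 50200 Ω
Parallel: admittances add. Y = 1/R + 1/(jωL)
Y = (0.000175 − j1.99e-05) S
|Y| = 0.000177 S → |Z| = 1/|Y| = 5660 Ω, ∠Z = −∠Y = 6.48°

5660 Ω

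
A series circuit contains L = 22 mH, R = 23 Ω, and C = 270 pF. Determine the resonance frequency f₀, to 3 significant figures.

65.3 kHz

ω₀ = 1/√(LC) = 1/√(0.022 × 2.7e-10) = 410300 rad/s
f₀ = ω₀/(2π) = 65.3 kHz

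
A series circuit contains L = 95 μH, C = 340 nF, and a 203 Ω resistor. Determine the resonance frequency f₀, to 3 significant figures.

28.0 kHz

ω₀ = 1/√(LC) = 1/√(9.5e-05 × 3.4e-07) = 176000 rad/s
f₀ = ω₀/(2π) = 28.0 kHz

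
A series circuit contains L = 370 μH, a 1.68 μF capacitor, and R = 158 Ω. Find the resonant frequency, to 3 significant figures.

ω₀ = 1/√(LC) = 1/√(0.00037 × 1.68e-06) = 40110 rad/s
f₀ = ω₀/(2π) = 6.38 kHz

6.38 kHz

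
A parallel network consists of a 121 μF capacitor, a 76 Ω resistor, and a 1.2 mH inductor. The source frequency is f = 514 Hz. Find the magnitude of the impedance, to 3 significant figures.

7.50 Ω

ω = 2πf = 3230 rad/s
X_L = ωL = 3.88 Ω
X_C = 1/(ωC) = 2.56 Ω
Parallel: admittances add. Y = 1/R + 1/(jωL) + jωC
Y = (0.0132 + j0.133) S
|Y| = 0.133 S → |Z| = 1/|Y| = 7.50 Ω, ∠Z = −∠Y = -84.3°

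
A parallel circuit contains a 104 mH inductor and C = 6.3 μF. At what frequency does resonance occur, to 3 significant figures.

ω₀ = 1/√(LC) = 1/√(0.104 × 6.3e-06) = 1235 rad/s
f₀ = ω₀/(2π) = 197 Hz

197 Hz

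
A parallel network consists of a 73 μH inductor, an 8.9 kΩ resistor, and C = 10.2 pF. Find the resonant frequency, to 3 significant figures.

5.83 MHz

ω₀ = 1/√(LC) = 1/√(7.3e-05 × 1.02e-11) = 3.665e+07 rad/s
f₀ = ω₀/(2π) = 5.83 MHz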